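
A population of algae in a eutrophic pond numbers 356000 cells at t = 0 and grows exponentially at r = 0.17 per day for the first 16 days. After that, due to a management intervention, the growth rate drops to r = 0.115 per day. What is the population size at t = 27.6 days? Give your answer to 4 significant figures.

20520000 cells

Phase 1: N(16) = 356000·e^(0.17×16) = 356000·e^2.72 = 5.404195×10^6.
Phase 2 runs for 27.6 − 16 = 11.6 days at r = 0.115.
N(27.6) = 5.404195×10^6·e^(0.115×11.6) = 5.404195×10^6·e^1.334 = 2.051539×10^7.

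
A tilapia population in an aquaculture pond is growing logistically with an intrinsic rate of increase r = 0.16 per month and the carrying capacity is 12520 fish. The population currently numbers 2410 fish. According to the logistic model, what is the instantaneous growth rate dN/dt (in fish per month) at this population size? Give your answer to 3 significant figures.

311 fish per month

dN/dt = rN(1 − N/K) = 0.16 × 2410 × (1 − 2410/12520).
1 − 2410/12520 = 0.80751; dN/dt = 0.16 × 2410 × 0.80751 = 311.38.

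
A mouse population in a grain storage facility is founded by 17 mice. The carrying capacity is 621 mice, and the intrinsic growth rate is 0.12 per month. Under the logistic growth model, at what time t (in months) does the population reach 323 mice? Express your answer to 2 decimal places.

30.42 months

A = (K − N₀)/N₀ = (621 − 17)/17 = 35.529.
Solve 621/(1 + 35.529·e^(−0.12t)) = 323: 1 + 35.529·e^(−0.12t) = 1.9226, so e^(−0.12t) = 0.0259672.
−0.12·t = ln(0.0259672) = -3.6509, so t = 3.6509/0.12 = 30.424.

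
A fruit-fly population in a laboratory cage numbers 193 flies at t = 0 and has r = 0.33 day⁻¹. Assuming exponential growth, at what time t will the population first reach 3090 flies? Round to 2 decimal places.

Set N₀·e^(rt) = 3090: e^(0.33·t) = 3090/193 = 16.01.
0.33·t = ln(16.01) = 2.7732, so t = 2.7732/0.33 = 8.4037.

8.40 days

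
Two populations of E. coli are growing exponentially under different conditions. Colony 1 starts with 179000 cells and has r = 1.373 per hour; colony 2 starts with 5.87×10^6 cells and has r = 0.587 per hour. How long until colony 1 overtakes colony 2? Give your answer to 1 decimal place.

4.4 hours

Set 179000·e^(1.373t) = 5.87×10^6·e^(0.587t).
e^((1.373 − 0.587)t) = 5.87×10^6/179000 → e^(0.786·t) = 32.793.
0.786·t = ln(32.793) = 3.4902, so t = 3.4902/0.786 = 4.4405.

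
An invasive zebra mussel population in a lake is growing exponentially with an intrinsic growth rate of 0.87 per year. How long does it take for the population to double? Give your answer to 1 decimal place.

0.8 years

Doubling time t_d = ln(2)/r = 0.6931/0.87 = 0.79672.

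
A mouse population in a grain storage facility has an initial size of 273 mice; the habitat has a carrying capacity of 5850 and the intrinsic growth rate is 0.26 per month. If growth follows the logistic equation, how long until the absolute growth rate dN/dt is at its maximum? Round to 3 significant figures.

Logistic growth is fastest at N = K/2 = 2925.
A = (K − N₀)/N₀ = 20.429. Set K/(1 + A·e^(−rt)) = K/2 → A·e^(−rt) = 1.
e^(−0.26t) = 1/20.429 = 0.048951, so t = ln(20.429)/0.26 = 3.0169/0.26 = 11.604.

11.6 months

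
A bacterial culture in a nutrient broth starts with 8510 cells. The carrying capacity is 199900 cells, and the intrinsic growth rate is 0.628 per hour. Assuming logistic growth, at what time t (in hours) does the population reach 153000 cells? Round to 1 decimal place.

6.8 hours

A = (K − N₀)/N₀ = (199900 − 8510)/8510 = 22.49.
Solve 199900/(1 + 22.49·e^(−0.628t)) = 153000: 1 + 22.49·e^(−0.628t) = 1.3065, so e^(−0.628t) = 0.0136299.
−0.628·t = ln(0.0136299) = -4.2955, so t = 4.2955/0.628 = 6.84.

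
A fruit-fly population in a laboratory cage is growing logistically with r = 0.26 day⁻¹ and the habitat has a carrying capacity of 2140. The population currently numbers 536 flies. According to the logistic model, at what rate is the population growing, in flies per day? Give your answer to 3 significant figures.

dN/dt = rN(1 − N/K) = 0.26 × 536 × (1 − 536/2140).
1 − 536/2140 = 0.74953; dN/dt = 0.26 × 536 × 0.74953 = 104.45.

104 flies per day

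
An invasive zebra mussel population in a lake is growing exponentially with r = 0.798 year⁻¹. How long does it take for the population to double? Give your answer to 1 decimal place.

0.9 years

Doubling time t_d = ln(2)/r = 0.6931/0.798 = 0.86861.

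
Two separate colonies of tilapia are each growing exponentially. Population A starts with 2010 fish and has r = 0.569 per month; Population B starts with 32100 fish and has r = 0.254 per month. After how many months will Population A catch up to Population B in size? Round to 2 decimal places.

8.80 months

Set 2010·e^(0.569t) = 32100·e^(0.254t).
e^((0.569 − 0.254)t) = 32100/2010 → e^(0.315·t) = 15.97.
0.315·t = ln(15.97) = 2.7707, so t = 2.7707/0.315 = 8.7959.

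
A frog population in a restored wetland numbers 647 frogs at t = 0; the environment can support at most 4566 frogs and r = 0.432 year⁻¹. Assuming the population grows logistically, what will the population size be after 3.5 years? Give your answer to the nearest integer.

1955 frogs

A = (K − N₀)/N₀ = (4566 − 647)/647 = 6.0572.
N(t) = K/(1 + A·e^(−rt)) = 4566/(1 + 6.0572×e^(−0.432×3.5)).
e^(−1.512) = 0.22047; denominator = 1 + 6.0572×0.22047 = 2.3354.
N = 4566/2.3354 = 1955.11.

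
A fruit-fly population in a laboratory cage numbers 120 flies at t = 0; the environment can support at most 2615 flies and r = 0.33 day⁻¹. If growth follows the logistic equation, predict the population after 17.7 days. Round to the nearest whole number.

2466 flies

A = (K − N₀)/N₀ = (2615 − 120)/120 = 20.792.
N(t) = K/(1 + A·e^(−rt)) = 2615/(1 + 20.792×e^(−0.33×17.7)).
e^(−5.841) = 0.0029059; denominator = 1 + 20.792×0.0029059 = 1.0604.
N = 2615/1.0604 = 2466.01.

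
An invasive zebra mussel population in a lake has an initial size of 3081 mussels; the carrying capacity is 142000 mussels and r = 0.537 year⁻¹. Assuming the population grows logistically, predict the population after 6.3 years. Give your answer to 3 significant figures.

A = (K − N₀)/N₀ = (142000 − 3081)/3081 = 45.089.
N(t) = K/(1 + A·e^(−rt)) = 142000/(1 + 45.089×e^(−0.537×6.3)).
e^(−3.383) = 0.033942; denominator = 1 + 45.089×0.033942 = 2.5304.
N = 142000/2.5304 = 56117.3.

56100 mussels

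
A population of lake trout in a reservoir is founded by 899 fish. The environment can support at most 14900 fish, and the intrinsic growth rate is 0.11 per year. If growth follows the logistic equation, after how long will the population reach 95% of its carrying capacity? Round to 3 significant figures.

51.7 years

A = (K − N₀)/N₀ = (14900 − 899)/899 = 15.574.
Solve 14900/(1 + 15.574·e^(−0.11t)) = 14155: 1 + 15.574·e^(−0.11t) = 1.0526, so e^(−0.11t) = 0.00337946.
−0.11·t = ln(0.00337946) = -5.69, so t = 5.69/0.11 = 51.728.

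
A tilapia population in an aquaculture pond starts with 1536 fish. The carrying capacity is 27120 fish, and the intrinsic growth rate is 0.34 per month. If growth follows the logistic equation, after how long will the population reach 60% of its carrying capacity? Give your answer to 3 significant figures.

9.47 months

A = (K − N₀)/N₀ = (27120 − 1536)/1536 = 16.656.
Solve 27120/(1 + 16.656·e^(−0.34t)) = 16272: 1 + 16.656·e^(−0.34t) = 1.6667, so e^(−0.34t) = 0.040025.
−0.34·t = ln(0.040025) = -3.2183, so t = 3.2183/0.34 = 9.4654.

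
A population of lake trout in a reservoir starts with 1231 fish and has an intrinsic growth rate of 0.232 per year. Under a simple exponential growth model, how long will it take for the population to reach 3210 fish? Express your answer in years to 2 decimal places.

Set N₀·e^(rt) = 3210: e^(0.232·t) = 3210/1231 = 2.6076.
0.232·t = ln(2.6076) = 0.95844, so t = 0.95844/0.232 = 4.1312.

4.13 years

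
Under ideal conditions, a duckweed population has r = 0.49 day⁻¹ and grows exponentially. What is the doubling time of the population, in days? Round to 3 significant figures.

1.41 days

Doubling time t_d = ln(2)/r = 0.6931/0.49 = 1.4146.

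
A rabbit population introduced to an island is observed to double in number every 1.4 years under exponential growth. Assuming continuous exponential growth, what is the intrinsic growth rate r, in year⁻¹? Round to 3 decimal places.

r = ln(2)/t_d = 0.6931/1.4 = 0.49511.

0.495 per year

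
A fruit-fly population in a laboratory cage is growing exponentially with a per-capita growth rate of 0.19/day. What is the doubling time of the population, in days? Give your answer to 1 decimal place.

Doubling time t_d = ln(2)/r = 0.6931/0.19 = 3.6481.

3.6 days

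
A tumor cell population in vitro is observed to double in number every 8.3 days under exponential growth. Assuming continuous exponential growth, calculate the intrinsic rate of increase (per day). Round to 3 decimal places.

0.084 per day

r = ln(2)/t_d = 0.6931/8.3 = 0.083512.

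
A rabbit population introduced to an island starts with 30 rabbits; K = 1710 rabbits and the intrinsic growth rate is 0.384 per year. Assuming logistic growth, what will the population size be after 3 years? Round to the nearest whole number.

A = (K − N₀)/N₀ = (1710 − 30)/30 = 56.
N(t) = K/(1 + A·e^(−rt)) = 1710/(1 + 56×e^(−0.384×3)).
e^(−1.152) = 0.316; denominator = 1 + 56×0.316 = 18.696.
N = 1710/18.696 = 91.4623.

91 rabbits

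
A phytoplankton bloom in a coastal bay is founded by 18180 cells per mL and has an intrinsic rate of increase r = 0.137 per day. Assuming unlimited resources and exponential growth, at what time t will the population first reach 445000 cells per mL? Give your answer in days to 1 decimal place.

Set N₀·e^(rt) = 445000: e^(0.137·t) = 445000/18180 = 24.477.
0.137·t = ln(24.477) = 3.1978, so t = 3.1978/0.137 = 23.341.

23.3 days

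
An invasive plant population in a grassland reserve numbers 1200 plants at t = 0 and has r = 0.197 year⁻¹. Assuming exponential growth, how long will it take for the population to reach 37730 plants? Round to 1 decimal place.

17.5 years

Set N₀·e^(rt) = 37730: e^(0.197·t) = 37730/1200 = 31.442.
0.197·t = ln(31.442) = 3.4481, so t = 3.4481/0.197 = 17.503.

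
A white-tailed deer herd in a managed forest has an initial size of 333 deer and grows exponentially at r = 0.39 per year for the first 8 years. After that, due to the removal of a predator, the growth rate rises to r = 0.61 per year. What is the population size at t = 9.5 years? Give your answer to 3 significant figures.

Phase 1: N(8) = 333·e^(0.39×8) = 333·e^3.12 = 7541.24.
Phase 2 runs for 9.5 − 8 = 1.5 years at r = 0.61.
N(9.5) = 7541.24·e^(0.61×1.5) = 7541.24·e^0.915 = 18828.8.

18800 deer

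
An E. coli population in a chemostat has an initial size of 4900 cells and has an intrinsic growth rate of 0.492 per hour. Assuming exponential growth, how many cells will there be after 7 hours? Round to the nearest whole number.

153429 cells

N(t) = N₀·e^(rt) = 4900 × e^(0.492×7) = 4900 × e^3.444.
e^3.444 ≈ 31.312, so N ≈ 4900 × 31.312 = 153429.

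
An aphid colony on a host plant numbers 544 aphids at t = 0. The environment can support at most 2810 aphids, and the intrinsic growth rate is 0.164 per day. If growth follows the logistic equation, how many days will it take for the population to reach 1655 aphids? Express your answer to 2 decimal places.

10.89 days

A = (K − N₀)/N₀ = (2810 − 544)/544 = 4.1654.
Solve 2810/(1 + 4.1654·e^(−0.164t)) = 1655: 1 + 4.1654·e^(−0.164t) = 1.6979, so e^(−0.164t) = 0.167542.
−0.164·t = ln(0.167542) = -1.7865, so t = 1.7865/0.164 = 10.893.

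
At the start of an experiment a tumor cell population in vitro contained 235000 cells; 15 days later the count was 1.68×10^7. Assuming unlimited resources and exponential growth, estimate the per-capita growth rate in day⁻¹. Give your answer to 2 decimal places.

From N(t) = N₀·e^(rt): e^(r·15) = 1.68×10^7/235000 = 71.489.
r·15 = ln(71.489) = 4.2695, so r = 4.2695/15 = 0.28464.

0.28 per day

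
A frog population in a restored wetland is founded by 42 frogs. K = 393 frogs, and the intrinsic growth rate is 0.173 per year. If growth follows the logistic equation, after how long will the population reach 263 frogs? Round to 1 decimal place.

16.3 years

A = (K − N₀)/N₀ = (393 − 42)/42 = 8.3571.
Solve 393/(1 + 8.3571·e^(−0.173t)) = 263: 1 + 8.3571·e^(−0.173t) = 1.4943, so e^(−0.173t) = 0.0591466.
−0.173·t = ln(0.0591466) = -2.8277, so t = 2.8277/0.173 = 16.345.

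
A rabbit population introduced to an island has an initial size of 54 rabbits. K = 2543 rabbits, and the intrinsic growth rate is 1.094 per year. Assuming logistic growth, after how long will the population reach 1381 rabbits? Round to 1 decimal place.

3.7 years

A = (K − N₀)/N₀ = (2543 − 54)/54 = 46.093.
Solve 2543/(1 + 46.093·e^(−1.094t)) = 1381: 1 + 46.093·e^(−1.094t) = 1.8414, so e^(−1.094t) = 0.018255.
−1.094·t = ln(0.018255) = -4.0033, so t = 4.0033/1.094 = 3.6593.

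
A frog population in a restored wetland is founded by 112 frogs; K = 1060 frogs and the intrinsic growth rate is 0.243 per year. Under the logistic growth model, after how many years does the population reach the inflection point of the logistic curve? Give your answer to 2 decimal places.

Logistic growth is fastest at N = K/2 = 530.
A = (K − N₀)/N₀ = 8.4643. Set K/(1 + A·e^(−rt)) = K/2 → A·e^(−rt) = 1.
e^(−0.243t) = 1/8.4643 = 0.118143, so t = ln(8.4643)/0.243 = 2.1359/0.243 = 8.7895.

8.79 years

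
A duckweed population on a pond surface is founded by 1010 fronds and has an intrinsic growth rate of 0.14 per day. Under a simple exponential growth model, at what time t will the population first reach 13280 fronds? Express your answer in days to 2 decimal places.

18.40 days

Set N₀·e^(rt) = 13280: e^(0.14·t) = 13280/1010 = 13.149.
0.14·t = ln(13.149) = 2.5763, so t = 2.5763/0.14 = 18.402.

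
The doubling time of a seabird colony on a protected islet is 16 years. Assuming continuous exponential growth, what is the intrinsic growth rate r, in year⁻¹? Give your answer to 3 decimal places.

0.043 per year

r = ln(2)/t_d = 0.6931/16 = 0.043322.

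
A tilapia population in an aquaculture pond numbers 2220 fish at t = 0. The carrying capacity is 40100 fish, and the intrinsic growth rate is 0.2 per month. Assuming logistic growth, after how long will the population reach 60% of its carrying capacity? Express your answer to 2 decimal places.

16.21 months

A = (K − N₀)/N₀ = (40100 − 2220)/2220 = 17.063.
Solve 40100/(1 + 17.063·e^(−0.2t)) = 24060: 1 + 17.063·e^(−0.2t) = 1.6667, so e^(−0.2t) = 0.0390707.
−0.2·t = ln(0.0390707) = -3.2424, so t = 3.2424/0.2 = 16.212.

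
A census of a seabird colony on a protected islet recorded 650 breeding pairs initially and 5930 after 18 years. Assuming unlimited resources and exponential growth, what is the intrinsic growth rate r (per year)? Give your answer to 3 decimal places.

From N(t) = N₀·e^(rt): e^(r·18) = 5930/650 = 9.1231.
r·18 = ln(9.1231) = 2.2108, so r = 2.2108/18 = 0.12282.

0.123 per year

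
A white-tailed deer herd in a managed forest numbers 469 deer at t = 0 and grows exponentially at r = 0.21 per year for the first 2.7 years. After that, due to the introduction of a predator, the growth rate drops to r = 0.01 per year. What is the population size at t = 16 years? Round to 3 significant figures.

944 deer

Phase 1: N(2.7) = 469·e^(0.21×2.7) = 469·e^0.567 = 826.833.
Phase 2 runs for 16 − 2.7 = 13.3 years at r = 0.01.
N(16) = 826.833·e^(0.01×13.3) = 826.833·e^0.133 = 944.45.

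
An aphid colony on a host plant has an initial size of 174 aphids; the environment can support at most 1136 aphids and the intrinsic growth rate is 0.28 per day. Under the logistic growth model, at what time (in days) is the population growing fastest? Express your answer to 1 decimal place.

Logistic growth is fastest at N = K/2 = 568.
A = (K − N₀)/N₀ = 5.5287. Set K/(1 + A·e^(−rt)) = K/2 → A·e^(−rt) = 1.
e^(−0.28t) = 1/5.5287 = 0.180873, so t = ln(5.5287)/0.28 = 1.71/0.28 = 6.107.

6.1 days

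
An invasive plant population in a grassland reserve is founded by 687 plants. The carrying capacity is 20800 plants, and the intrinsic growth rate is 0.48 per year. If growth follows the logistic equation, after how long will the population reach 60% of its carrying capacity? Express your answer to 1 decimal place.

A = (K − N₀)/N₀ = (20800 − 687)/687 = 29.277.
Solve 20800/(1 + 29.277·e^(−0.48t)) = 12480: 1 + 29.277·e^(−0.48t) = 1.6667, so e^(−0.48t) = 0.0227713.
−0.48·t = ln(0.0227713) = -3.7823, so t = 3.7823/0.48 = 7.8797.

7.9 years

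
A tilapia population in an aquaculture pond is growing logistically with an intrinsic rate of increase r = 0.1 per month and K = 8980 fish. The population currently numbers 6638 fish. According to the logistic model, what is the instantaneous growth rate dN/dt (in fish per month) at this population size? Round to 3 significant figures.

dN/dt = rN(1 − N/K) = 0.1 × 6638 × (1 − 6638/8980).
1 − 6638/8980 = 0.2608; dN/dt = 0.1 × 6638 × 0.2608 = 173.12.

173 fish per month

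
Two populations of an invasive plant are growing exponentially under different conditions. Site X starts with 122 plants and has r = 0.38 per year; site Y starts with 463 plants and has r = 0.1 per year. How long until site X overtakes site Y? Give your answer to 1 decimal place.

4.8 years

Set 122·e^(0.38t) = 463·e^(0.1t).
e^((0.38 − 0.1)t) = 463/122 → e^(0.28·t) = 3.7951.
0.28·t = ln(3.7951) = 1.3337, so t = 1.3337/0.28 = 4.7632.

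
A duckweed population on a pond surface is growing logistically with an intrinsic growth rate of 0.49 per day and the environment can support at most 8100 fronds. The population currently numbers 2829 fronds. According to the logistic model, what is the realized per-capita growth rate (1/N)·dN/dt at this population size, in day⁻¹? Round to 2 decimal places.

(1/N)·dN/dt = r(1 − N/K) = 0.49 × (1 − 2829/8100).
= 0.49 × 0.65074 = 0.31886.

0.32 per day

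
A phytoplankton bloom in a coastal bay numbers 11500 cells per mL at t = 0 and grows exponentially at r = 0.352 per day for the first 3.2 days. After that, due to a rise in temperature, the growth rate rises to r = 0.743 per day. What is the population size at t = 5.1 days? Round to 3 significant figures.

146000 cells per mL

Phase 1: N(3.2) = 11500·e^(0.352×3.2) = 11500·e^1.126 = 35472.1.
Phase 2 runs for 5.1 − 3.2 = 1.9 days at r = 0.743.
N(5.1) = 35472.1·e^(0.743×1.9) = 35472.1·e^1.412 = 145539.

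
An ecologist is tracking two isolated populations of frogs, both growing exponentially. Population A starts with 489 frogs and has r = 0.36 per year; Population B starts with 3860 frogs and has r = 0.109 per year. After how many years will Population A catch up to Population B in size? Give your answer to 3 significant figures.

Set 489·e^(0.36t) = 3860·e^(0.109t).
e^((0.36 − 0.109)t) = 3860/489 → e^(0.251·t) = 7.8937.
0.251·t = ln(7.8937) = 2.0661, so t = 2.0661/0.251 = 8.2313.

8.23 years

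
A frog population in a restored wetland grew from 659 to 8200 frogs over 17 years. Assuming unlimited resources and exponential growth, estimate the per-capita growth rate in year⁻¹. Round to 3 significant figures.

From N(t) = N₀·e^(rt): e^(r·17) = 8200/659 = 12.443.
r·17 = ln(12.443) = 2.5212, so r = 2.5212/17 = 0.1483.

0.148 per year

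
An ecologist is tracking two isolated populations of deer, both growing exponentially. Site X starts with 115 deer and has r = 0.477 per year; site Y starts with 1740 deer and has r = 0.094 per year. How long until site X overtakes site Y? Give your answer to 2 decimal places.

Set 115·e^(0.477t) = 1740·e^(0.094t).
e^((0.477 − 0.094)t) = 1740/115 → e^(0.383·t) = 15.13.
0.383·t = ln(15.13) = 2.7167, so t = 2.7167/0.383 = 7.0932.

7.09 years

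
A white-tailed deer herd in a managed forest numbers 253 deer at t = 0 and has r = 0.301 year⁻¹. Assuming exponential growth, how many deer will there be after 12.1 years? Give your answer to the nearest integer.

9657 deer

N(t) = N₀·e^(rt) = 253 × e^(0.301×12.1) = 253 × e^3.642.
e^3.642 ≈ 38.172, so N ≈ 253 × 38.172 = 9657.49.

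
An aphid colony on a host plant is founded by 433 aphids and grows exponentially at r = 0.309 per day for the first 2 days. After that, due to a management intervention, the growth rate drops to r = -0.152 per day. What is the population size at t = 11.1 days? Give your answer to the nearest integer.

201 aphids

Phase 1: N(2) = 433·e^(0.309×2) = 433·e^0.618 = 803.308.
Phase 2 runs for 11.1 − 2 = 9.1 days at r = -0.152.
N(11.1) = 803.308·e^(-0.152×9.1) = 803.308·e^-1.383 = 201.449.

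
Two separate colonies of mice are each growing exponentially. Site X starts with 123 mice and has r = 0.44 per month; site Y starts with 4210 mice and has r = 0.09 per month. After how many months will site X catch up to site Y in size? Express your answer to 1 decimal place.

Set 123·e^(0.44t) = 4210·e^(0.09t).
e^((0.44 − 0.09)t) = 4210/123 → e^(0.35·t) = 34.228.
0.35·t = ln(34.228) = 3.533, so t = 3.533/0.35 = 10.094.

10.1 months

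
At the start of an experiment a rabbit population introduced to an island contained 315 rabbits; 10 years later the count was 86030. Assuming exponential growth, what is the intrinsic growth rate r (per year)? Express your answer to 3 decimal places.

From N(t) = N₀·e^(rt): e^(r·10) = 86030/315 = 273.11.
r·10 = ln(273.11) = 5.6099, so r = 5.6099/10 = 0.56099.

0.561 per year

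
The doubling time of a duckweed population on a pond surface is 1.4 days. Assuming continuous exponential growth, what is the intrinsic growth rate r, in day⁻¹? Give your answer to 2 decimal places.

0.50 per day

r = ln(2)/t_d = 0.6931/1.4 = 0.49511.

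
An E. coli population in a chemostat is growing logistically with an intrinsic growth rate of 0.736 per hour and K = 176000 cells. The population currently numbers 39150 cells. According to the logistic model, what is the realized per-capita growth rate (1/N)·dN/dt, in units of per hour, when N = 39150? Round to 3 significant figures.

(1/N)·dN/dt = r(1 − N/K) = 0.736 × (1 − 39150/176000).
= 0.736 × 0.77756 = 0.57228.

0.572 per hour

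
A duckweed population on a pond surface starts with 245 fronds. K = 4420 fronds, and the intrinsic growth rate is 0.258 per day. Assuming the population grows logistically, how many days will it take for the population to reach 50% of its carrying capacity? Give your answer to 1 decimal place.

A = (K − N₀)/N₀ = (4420 − 245)/245 = 17.041.
Solve 4420/(1 + 17.041·e^(−0.258t)) = 2210: 1 + 17.041·e^(−0.258t) = 2, so e^(−0.258t) = 0.0586826.
−0.258·t = ln(0.0586826) = -2.8356, so t = 2.8356/0.258 = 10.991.

11.0 days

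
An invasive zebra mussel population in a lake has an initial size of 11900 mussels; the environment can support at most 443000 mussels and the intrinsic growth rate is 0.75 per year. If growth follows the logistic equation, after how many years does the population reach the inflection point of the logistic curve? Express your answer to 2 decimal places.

Logistic growth is fastest at N = K/2 = 221500.
A = (K − N₀)/N₀ = 36.227. Set K/(1 + A·e^(−rt)) = K/2 → A·e^(−rt) = 1.
e^(−0.75t) = 1/36.227 = 0.0276038, so t = ln(36.227)/0.75 = 3.5898/0.75 = 4.7864.

4.79 years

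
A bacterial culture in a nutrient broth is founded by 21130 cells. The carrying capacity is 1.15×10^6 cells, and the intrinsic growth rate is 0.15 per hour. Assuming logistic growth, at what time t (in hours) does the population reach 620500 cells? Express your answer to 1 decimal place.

27.6 hours

A = (K − N₀)/N₀ = (1.15×10^6 − 21130)/21130 = 53.425.
Solve 1.15×10^6/(1 + 53.425·e^(−0.15t)) = 620500: 1 + 53.425·e^(−0.15t) = 1.8533, so e^(−0.15t) = 0.0159728.
−0.15·t = ln(0.0159728) = -4.1369, so t = 4.1369/0.15 = 27.579.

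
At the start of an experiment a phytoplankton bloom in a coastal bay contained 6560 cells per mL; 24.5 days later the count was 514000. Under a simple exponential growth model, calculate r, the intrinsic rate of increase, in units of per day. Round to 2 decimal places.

From N(t) = N₀·e^(rt): e^(r·24.5) = 514000/6560 = 78.354.
r·24.5 = ln(78.354) = 4.3612, so r = 4.3612/24.5 = 0.17801.

0.18 per day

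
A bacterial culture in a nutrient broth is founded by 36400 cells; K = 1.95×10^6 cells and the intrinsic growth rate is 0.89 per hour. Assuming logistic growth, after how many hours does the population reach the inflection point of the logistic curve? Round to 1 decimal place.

Logistic growth is fastest at N = K/2 = 975000.
A = (K − N₀)/N₀ = 52.571. Set K/(1 + A·e^(−rt)) = K/2 → A·e^(−rt) = 1.
e^(−0.89t) = 1/52.571 = 0.0190217, so t = ln(52.571)/0.89 = 3.9622/0.89 = 4.4519.

4.5 hours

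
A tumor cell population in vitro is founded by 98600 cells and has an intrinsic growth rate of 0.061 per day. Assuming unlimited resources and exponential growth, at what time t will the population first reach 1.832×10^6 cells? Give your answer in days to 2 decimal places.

Set N₀·e^(rt) = 1.832×10^6: e^(0.061·t) = 1.832×10^6/98600 = 18.58.
0.061·t = ln(18.58) = 2.9221, so t = 2.9221/0.061 = 47.903.

47.90 days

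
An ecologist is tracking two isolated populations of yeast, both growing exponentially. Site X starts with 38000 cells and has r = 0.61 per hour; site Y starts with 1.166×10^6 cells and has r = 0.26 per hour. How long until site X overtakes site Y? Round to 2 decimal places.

Set 38000·e^(0.61t) = 1.166×10^6·e^(0.26t).
e^((0.61 − 0.26)t) = 1.166×10^6/38000 → e^(0.35·t) = 30.684.
0.35·t = ln(30.684) = 3.4237, so t = 3.4237/0.35 = 9.7821.

9.78 hours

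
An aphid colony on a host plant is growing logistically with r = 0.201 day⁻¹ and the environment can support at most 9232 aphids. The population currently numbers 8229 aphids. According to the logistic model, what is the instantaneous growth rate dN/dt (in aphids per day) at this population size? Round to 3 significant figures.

dN/dt = rN(1 − N/K) = 0.201 × 8229 × (1 − 8229/9232).
1 − 8229/9232 = 0.10864; dN/dt = 0.201 × 8229 × 0.10864 = 179.7.

180 aphids per day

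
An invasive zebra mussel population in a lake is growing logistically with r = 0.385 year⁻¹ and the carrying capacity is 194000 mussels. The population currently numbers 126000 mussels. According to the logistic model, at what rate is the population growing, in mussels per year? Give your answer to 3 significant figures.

17000 mussels per year

dN/dt = rN(1 − N/K) = 0.385 × 126000 × (1 − 126000/194000).
1 − 126000/194000 = 0.35052; dN/dt = 0.385 × 126000 × 0.35052 = 17004.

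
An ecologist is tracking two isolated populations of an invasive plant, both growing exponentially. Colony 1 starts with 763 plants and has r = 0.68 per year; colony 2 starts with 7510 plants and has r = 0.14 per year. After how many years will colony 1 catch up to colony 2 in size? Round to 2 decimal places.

4.23 years

Set 763·e^(0.68t) = 7510·e^(0.14t).
e^((0.68 − 0.14)t) = 7510/763 → e^(0.54·t) = 9.8427.
0.54·t = ln(9.8427) = 2.2867, so t = 2.2867/0.54 = 4.2347.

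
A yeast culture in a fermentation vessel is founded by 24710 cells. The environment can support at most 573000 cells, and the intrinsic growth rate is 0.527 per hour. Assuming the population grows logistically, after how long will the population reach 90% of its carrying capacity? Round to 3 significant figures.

A = (K − N₀)/N₀ = (573000 − 24710)/24710 = 22.189.
Solve 573000/(1 + 22.189·e^(−0.527t)) = 515700: 1 + 22.189·e^(−0.527t) = 1.1111, so e^(−0.527t) = 0.00500749.
−0.527·t = ln(0.00500749) = -5.2968, so t = 5.2968/0.527 = 10.051.

10.1 hours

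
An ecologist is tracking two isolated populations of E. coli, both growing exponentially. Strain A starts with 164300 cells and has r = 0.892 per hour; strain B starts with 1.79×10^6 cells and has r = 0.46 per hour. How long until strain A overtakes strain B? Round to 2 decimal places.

5.53 hours

Set 164300·e^(0.892t) = 1.79×10^6·e^(0.46t).
e^((0.892 − 0.46)t) = 1.79×10^6/164300 → e^(0.432·t) = 10.895.
0.432·t = ln(10.895) = 2.3883, so t = 2.3883/0.432 = 5.5284.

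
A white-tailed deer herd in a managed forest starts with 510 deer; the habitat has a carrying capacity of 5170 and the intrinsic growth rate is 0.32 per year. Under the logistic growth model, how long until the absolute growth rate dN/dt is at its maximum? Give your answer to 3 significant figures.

Logistic growth is fastest at N = K/2 = 2585.
A = (K − N₀)/N₀ = 9.1373. Set K/(1 + A·e^(−rt)) = K/2 → A·e^(−rt) = 1.
e^(−0.32t) = 1/9.1373 = 0.109442, so t = ln(9.1373)/0.32 = 2.2124/0.32 = 6.9136.

6.91 years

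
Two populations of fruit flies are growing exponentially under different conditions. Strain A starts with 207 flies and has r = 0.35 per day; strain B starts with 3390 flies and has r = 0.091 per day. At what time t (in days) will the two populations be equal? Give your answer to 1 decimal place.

10.8 days

Set 207·e^(0.35t) = 3390·e^(0.091t).
e^((0.35 − 0.091)t) = 3390/207 → e^(0.259·t) = 16.377.
0.259·t = ln(16.377) = 2.7959, so t = 2.7959/0.259 = 10.795.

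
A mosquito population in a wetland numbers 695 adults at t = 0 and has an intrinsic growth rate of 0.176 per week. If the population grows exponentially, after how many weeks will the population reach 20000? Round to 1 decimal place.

Set N₀·e^(rt) = 20000: e^(0.176·t) = 20000/695 = 28.777.
0.176·t = ln(28.777) = 3.3596, so t = 3.3596/0.176 = 19.088.

19.1 weeks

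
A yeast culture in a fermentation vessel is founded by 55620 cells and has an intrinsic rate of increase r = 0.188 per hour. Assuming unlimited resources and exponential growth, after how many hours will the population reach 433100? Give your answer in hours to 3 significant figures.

10.9 hours

Set N₀·e^(rt) = 433100: e^(0.188·t) = 433100/55620 = 7.7868.
0.188·t = ln(7.7868) = 2.0524, so t = 2.0524/0.188 = 10.917.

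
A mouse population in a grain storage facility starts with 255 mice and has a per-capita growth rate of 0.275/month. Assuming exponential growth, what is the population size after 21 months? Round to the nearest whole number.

N(t) = N₀·e^(rt) = 255 × e^(0.275×21) = 255 × e^5.775.
e^5.775 ≈ 322.14, so N ≈ 255 × 322.14 = 82146.8.

82147 mice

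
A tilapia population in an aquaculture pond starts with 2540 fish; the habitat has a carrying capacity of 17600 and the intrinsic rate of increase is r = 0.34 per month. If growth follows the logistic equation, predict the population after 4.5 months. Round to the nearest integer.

A = (K − N₀)/N₀ = (17600 − 2540)/2540 = 5.9291.
N(t) = K/(1 + A·e^(−rt)) = 17600/(1 + 5.9291×e^(−0.34×4.5)).
e^(−1.53) = 0.21654; denominator = 1 + 5.9291×0.21654 = 2.2839.
N = 17600/2.2839 = 7706.22.

7706 fish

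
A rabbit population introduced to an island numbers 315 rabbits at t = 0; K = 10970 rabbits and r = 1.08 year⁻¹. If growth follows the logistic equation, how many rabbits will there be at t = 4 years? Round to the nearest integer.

7566 rabbits

A = (K − N₀)/N₀ = (10970 − 315)/315 = 33.825.
N(t) = K/(1 + A·e^(−rt)) = 10970/(1 + 33.825×e^(−1.08×4)).
e^(−4.32) = 0.0133; denominator = 1 + 33.825×0.0133 = 1.4499.
N = 10970/1.4499 = 7566.18.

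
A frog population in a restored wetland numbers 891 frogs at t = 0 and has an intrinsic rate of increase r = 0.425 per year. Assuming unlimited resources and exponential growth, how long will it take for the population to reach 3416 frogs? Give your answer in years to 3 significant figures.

Set N₀·e^(rt) = 3416: e^(0.425·t) = 3416/891 = 3.8339.
0.425·t = ln(3.8339) = 1.3439, so t = 1.3439/0.425 = 3.1621.

3.16 years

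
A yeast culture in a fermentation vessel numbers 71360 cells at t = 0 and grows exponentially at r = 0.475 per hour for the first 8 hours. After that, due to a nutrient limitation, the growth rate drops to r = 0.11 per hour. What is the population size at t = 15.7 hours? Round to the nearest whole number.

7440829 cells

Phase 1: N(8) = 71360·e^(0.475×8) = 71360·e^3.8 = 3.189877×10^6.
Phase 2 runs for 15.7 − 8 = 7.7 hours at r = 0.11.
N(15.7) = 3.189877×10^6·e^(0.11×7.7) = 3.189877×10^6·e^0.847 = 7.440829×10^6.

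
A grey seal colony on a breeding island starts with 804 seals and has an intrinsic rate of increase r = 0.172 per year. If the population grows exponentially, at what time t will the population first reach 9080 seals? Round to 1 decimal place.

14.1 years

Set N₀·e^(rt) = 9080: e^(0.172·t) = 9080/804 = 11.294.
0.172·t = ln(11.294) = 2.4242, so t = 2.4242/0.172 = 14.094.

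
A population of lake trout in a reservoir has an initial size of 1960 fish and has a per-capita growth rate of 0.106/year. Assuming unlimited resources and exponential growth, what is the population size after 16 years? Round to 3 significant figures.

N(t) = N₀·e^(rt) = 1960 × e^(0.106×16) = 1960 × e^1.696.
e^1.696 ≈ 5.4521, so N ≈ 1960 × 5.4521 = 10686.1.

10700 fish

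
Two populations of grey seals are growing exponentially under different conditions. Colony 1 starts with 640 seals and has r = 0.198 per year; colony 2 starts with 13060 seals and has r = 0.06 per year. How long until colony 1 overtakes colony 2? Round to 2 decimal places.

Set 640·e^(0.198t) = 13060·e^(0.06t).
e^((0.198 − 0.06)t) = 13060/640 → e^(0.138·t) = 20.406.
0.138·t = ln(20.406) = 3.0158, so t = 3.0158/0.138 = 21.854.

21.85 years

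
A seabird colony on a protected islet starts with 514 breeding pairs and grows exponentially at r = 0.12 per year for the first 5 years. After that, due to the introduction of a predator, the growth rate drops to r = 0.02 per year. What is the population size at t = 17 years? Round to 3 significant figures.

Phase 1: N(5) = 514·e^(0.12×5) = 514·e^0.6 = 936.569.
Phase 2 runs for 17 − 5 = 12 years at r = 0.02.
N(17) = 936.569·e^(0.02×12) = 936.569·e^0.24 = 1190.61.

1190 breeding pairs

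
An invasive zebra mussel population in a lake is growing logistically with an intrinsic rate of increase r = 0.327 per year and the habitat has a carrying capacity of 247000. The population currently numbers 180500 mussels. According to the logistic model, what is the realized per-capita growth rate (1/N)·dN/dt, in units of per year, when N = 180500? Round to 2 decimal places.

0.09 per year

(1/N)·dN/dt = r(1 − N/K) = 0.327 × (1 − 180500/247000).
= 0.327 × 0.26923 = 0.088038.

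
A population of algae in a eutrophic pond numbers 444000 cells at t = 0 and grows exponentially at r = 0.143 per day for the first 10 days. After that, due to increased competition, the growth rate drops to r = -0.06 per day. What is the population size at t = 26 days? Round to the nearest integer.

Phase 1: N(10) = 444000·e^(0.143×10) = 444000·e^1.43 = 1.855342×10^6.
Phase 2 runs for 26 − 10 = 16 days at r = -0.06.
N(26) = 1.855342×10^6·e^(-0.06×16) = 1.855342×10^6·e^-0.96 = 710397.

710397 cells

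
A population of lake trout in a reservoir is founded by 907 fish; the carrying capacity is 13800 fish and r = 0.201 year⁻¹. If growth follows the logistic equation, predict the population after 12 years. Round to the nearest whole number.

6068 fish

A = (K − N₀)/N₀ = (13800 − 907)/907 = 14.215.
N(t) = K/(1 + A·e^(−rt)) = 13800/(1 + 14.215×e^(−0.201×12)).
e^(−2.412) = 0.089636; denominator = 1 + 14.215×0.089636 = 2.2742.
N = 13800/2.2742 = 6068.14.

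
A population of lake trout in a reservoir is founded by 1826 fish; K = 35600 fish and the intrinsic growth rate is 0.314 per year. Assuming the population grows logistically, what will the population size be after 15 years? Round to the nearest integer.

30517 fish

A = (K − N₀)/N₀ = (35600 − 1826)/1826 = 18.496.
N(t) = K/(1 + A·e^(−rt)) = 35600/(1 + 18.496×e^(−0.314×15)).
e^(−4.71) = 0.0090048; denominator = 1 + 18.496×0.0090048 = 1.1666.
N = 35600/1.1666 = 30517.2.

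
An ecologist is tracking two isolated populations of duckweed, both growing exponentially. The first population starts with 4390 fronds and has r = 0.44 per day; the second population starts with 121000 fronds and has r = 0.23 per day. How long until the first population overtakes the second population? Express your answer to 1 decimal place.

15.8 days

Set 4390·e^(0.44t) = 121000·e^(0.23t).
e^((0.44 − 0.23)t) = 121000/4390 → e^(0.21·t) = 27.563.
0.21·t = ln(27.563) = 3.3165, so t = 3.3165/0.21 = 15.793.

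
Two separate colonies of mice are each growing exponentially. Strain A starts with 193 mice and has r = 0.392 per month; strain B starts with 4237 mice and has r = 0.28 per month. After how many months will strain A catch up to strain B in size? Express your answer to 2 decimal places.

Set 193·e^(0.392t) = 4237·e^(0.28t).
e^((0.392 − 0.28)t) = 4237/193 → e^(0.112·t) = 21.953.
0.112·t = ln(21.953) = 3.0889, so t = 3.0889/0.112 = 27.58.

27.58 months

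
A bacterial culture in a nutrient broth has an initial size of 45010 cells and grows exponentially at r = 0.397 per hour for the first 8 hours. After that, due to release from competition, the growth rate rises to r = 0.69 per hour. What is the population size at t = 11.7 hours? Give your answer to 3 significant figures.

Phase 1: N(8) = 45010·e^(0.397×8) = 45010·e^3.176 = 1.078024×10^6.
Phase 2 runs for 11.7 − 8 = 3.7 hours at r = 0.69.
N(11.7) = 1.078024×10^6·e^(0.69×3.7) = 1.078024×10^6·e^2.553 = 1.384784×10^7.

13800000 cells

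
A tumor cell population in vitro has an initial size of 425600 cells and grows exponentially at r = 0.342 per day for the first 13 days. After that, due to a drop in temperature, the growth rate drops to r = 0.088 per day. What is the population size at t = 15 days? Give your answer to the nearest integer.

43282338 cells

Phase 1: N(13) = 425600·e^(0.342×13) = 425600·e^4.446 = 3.629735×10^7.
Phase 2 runs for 15 − 13 = 2 days at r = 0.088.
N(15) = 3.629735×10^7·e^(0.088×2) = 3.629735×10^7·e^0.176 = 4.328234×10^7.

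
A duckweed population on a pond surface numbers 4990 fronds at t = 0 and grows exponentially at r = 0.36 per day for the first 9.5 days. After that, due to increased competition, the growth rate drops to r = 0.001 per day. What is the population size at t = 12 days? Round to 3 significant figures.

Phase 1: N(9.5) = 4990·e^(0.36×9.5) = 4990·e^3.42 = 152541.
Phase 2 runs for 12 − 9.5 = 2.5 days at r = 0.001.
N(12) = 152541·e^(0.001×2.5) = 152541·e^0.0025 = 152923.

153000 fronds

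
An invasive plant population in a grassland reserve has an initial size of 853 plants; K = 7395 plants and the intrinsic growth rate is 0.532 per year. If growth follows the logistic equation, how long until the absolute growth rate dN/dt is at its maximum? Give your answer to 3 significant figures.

Logistic growth is fastest at N = K/2 = 3697.5.
A = (K − N₀)/N₀ = 7.6694. Set K/(1 + A·e^(−rt)) = K/2 → A·e^(−rt) = 1.
e^(−0.532t) = 1/7.6694 = 0.130388, so t = ln(7.6694)/0.532 = 2.0372/0.532 = 3.8294.

3.83 years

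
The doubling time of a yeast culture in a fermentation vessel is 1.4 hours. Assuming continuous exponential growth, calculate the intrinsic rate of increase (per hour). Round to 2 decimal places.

0.50 per hour

r = ln(2)/t_d = 0.6931/1.4 = 0.49511.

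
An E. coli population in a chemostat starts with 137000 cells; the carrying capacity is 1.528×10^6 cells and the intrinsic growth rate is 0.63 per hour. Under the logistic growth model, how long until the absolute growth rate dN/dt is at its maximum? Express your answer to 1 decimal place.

3.7 hours

Logistic growth is fastest at N = K/2 = 764000.
A = (K − N₀)/N₀ = 10.153. Set K/(1 + A·e^(−rt)) = K/2 → A·e^(−rt) = 1.
e^(−0.63t) = 1/10.153 = 0.0984903, so t = ln(10.153)/0.63 = 2.3178/0.63 = 3.679.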